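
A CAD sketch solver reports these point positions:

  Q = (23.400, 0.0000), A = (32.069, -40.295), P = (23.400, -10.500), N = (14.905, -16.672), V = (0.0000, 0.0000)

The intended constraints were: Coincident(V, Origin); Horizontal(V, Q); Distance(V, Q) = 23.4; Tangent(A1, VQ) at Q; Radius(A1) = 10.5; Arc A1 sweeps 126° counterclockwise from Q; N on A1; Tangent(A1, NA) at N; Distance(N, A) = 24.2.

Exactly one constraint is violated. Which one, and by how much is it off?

Distance(N, A) = 24.2 — off by 5.00.

V = (0.00, 0.00) ✓; V.y = 0.00, Q.y = 0.00 ✓; |VQ| = 23.40 ✓; ∠(PQ, QV) = 90.00° ✓; |PQ| = 10.50 ✓; bearing(P→N) − bearing(P→Q) = 126.0° ✓; |PN| = 10.50 ✓; ∠(PN, NA) = 90.00° ✓; |NA| = 29.20 ✗.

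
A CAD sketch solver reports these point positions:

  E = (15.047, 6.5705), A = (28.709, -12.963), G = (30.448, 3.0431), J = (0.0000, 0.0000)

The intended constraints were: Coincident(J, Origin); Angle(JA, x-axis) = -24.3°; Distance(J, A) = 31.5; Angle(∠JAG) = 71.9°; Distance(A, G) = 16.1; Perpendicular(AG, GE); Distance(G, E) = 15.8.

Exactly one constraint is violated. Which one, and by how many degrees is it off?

Perpendicular(AG, GE) — off by 6.70°.

J = (0.00, 0.00) ✓; JA at -24.30° ✓; |JA| = 31.50 ✓; ∠JAG = 71.90° ✓; |AG| = 16.10 ✓; ∠(AG, GE) = 83.30° ✗; |GE| = 15.80 ✓.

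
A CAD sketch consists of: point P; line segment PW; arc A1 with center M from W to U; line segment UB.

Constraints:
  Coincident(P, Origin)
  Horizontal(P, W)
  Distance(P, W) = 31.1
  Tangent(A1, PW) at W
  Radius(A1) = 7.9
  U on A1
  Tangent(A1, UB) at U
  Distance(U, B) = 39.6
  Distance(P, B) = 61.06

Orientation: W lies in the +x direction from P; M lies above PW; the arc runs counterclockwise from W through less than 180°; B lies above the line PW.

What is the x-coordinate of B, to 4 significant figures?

38.17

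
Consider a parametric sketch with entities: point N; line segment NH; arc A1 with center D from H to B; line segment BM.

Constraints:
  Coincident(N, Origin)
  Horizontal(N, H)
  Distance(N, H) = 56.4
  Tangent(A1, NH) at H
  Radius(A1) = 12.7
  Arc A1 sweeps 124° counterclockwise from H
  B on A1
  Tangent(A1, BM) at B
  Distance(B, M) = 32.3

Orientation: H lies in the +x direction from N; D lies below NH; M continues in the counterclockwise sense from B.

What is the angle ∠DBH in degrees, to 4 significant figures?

28.00°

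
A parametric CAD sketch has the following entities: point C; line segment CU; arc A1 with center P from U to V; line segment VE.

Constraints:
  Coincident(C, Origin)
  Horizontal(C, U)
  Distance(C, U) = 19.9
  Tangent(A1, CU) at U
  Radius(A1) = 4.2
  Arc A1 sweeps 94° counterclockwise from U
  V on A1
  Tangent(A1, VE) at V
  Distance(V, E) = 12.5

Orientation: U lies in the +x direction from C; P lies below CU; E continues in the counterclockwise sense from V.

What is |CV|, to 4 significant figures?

16.34

C is at the origin; C and U share the same y with |CU| = 19.9 and U on the +x side, so U = (19.90, 0.000). Tangency of A1 to CU means the radius PU is perpendicular to CU, so P = U + (0, -4.2) = (19.90, -4.200). On A1, U sits at bearing 90° from P; a 94° counterclockwise sweep puts V at bearing 184°, so V = P + 4.2·(cos 184°, sin 184°) = (15.71, -4.493). Then |CV| = |V − C| = 16.34.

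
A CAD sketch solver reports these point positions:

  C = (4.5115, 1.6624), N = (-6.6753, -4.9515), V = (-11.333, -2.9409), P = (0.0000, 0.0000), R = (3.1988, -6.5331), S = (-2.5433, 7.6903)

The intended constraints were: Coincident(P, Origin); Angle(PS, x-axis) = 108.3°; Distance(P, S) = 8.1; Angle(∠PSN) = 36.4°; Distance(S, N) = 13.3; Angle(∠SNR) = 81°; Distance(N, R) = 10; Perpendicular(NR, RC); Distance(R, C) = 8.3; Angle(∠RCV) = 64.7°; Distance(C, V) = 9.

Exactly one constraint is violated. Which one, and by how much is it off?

Distance(C, V) = 9 — off by 7.50.

P = (0.00, 0.00) ✓; PS at 108.3° ✓; |PS| = 8.100 ✓; ∠PSN = 36.40° ✓; |SN| = 13.30 ✓; ∠SNR = 81.00° ✓; |NR| = 10.00 ✓; ∠(NR, RC) = 90.00° ✓; |RC| = 8.300 ✓; ∠RCV = 64.70° ✓; |CV| = 16.50 ✗.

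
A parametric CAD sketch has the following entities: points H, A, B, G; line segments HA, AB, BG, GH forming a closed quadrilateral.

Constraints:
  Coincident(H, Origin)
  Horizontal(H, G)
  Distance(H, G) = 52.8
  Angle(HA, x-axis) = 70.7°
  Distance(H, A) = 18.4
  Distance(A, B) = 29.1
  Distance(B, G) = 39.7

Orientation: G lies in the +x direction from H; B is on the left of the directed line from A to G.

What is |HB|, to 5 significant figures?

45.006

H is at the origin; H and G share the same y with |HG| = 52.8 and G in +x, so G = (52.8, 0). HA runs at 70.7° with |HA| = 18.4, so A = (6.0815, 17.366). B is determined by |AB| = 29.1 and |BG| = 39.7 together: it lies at the intersection of circle(A, 29.1) and circle(G, 39.7). With |AG| = 49.842, the foot of the radical line on AG is 17.605 from A and the perpendicular offset is √(29.1² − 17.605²) = 23.171. Taking the left-of-AG solution: B = (30.656, 32.951).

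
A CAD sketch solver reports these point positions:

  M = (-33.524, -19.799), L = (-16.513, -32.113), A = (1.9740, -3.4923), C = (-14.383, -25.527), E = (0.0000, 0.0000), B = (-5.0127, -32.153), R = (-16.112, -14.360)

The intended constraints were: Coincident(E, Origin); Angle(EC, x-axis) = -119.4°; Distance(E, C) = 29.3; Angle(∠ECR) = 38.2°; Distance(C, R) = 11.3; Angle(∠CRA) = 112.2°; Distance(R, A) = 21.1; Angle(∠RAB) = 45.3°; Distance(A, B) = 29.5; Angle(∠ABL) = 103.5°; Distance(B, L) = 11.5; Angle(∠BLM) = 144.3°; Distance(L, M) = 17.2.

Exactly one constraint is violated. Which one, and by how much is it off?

Distance(L, M) = 17.2 — off by 3.80.

E = (0.00, 0.00) ✓; EC at -119.4° ✓; |EC| = 29.30 ✓; ∠ECR = 38.20° ✓; |CR| = 11.30 ✓; ∠CRA = 112.2° ✓; |RA| = 21.10 ✓; ∠RAB = 45.30° ✓; |AB| = 29.50 ✓; ∠ABL = 103.5° ✓; |BL| = 11.50 ✓; ∠BLM = 144.3° ✓; |LM| = 21.00 ✗.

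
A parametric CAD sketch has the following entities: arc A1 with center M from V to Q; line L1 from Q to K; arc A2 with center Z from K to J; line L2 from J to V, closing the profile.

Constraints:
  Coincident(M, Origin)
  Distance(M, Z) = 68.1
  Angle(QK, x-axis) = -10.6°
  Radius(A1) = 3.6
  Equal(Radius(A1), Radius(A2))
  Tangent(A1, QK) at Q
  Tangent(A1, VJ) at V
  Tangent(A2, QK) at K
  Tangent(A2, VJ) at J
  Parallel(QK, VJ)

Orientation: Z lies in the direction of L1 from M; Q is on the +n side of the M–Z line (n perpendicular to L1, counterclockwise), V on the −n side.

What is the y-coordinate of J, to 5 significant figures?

-16.066

Tangency of A1 to both parallel lines with radius 3.6 puts Q and V at M ± 3.6·n: Q = (0.66222, 3.5386), V = (-0.66222, -3.5386). Equal radii place K and J the same way about Z: K = Z + 3.6·n = (67.600, -8.9885), J = Z − 3.6·n = (66.276, -16.066). So J.y = -16.066.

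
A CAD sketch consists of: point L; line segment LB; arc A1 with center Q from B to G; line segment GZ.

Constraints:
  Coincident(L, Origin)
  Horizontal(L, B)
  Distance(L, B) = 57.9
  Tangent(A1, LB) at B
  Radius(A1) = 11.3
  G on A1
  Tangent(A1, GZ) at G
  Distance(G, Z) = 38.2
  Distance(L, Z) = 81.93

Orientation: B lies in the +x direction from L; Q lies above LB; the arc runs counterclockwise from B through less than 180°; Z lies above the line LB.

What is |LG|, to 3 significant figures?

70.3

L is at the origin; L and B share the same y with |LB| = 57.9 and B on the +x side, so B = (57.9, 0.00). The tangent condition forces QB to be normal to LB, so Q = B + (0, 11.3) = (57.9, 11.3). Since QG ⟂ GZ (tangency), |QZ| = √(11.3² + 38.2²) = 39.8 regardless of where G sits on A1. So Z lies on both circle(L, 81.93) and circle(Q, 39.8); the above-LB intersection is Z = (64.4, 50.6). G is the foot of the tangent from Z: G = (69.1, 12.7).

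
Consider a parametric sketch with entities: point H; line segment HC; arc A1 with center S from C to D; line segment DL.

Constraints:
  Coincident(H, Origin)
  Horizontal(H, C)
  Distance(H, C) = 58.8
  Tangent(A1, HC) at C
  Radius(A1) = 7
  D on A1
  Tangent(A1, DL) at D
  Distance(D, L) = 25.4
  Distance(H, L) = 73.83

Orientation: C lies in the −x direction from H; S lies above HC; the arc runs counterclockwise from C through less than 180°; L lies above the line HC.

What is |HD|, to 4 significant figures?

53.96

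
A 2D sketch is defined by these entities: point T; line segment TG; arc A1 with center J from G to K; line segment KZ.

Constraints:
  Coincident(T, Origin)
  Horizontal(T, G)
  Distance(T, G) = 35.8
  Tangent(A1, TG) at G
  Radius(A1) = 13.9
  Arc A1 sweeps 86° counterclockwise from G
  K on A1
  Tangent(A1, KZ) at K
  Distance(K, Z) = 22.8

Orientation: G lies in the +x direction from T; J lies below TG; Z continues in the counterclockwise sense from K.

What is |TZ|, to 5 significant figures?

41.068

T is at the origin; TG is horizontal with |TG| = 35.8 and G on the +x side, so G = (35.800, 0.0000). The tangent condition forces JG to be normal to TG, so J = G + (0, -13.9) = (35.800, -13.900). On A1, G sits at bearing 90° from J; an 86° counterclockwise sweep puts K at bearing 176°, so K = J + 13.9·(cos 176°, sin 176°) = (21.934, -12.930). The tangent condition forces JK to be normal to KZ, so KZ runs along (−sin 176°, cos 176°); with |KZ| = 22.8, Z = (20.343, -35.675). Then |TZ| = |Z − T| = 41.068.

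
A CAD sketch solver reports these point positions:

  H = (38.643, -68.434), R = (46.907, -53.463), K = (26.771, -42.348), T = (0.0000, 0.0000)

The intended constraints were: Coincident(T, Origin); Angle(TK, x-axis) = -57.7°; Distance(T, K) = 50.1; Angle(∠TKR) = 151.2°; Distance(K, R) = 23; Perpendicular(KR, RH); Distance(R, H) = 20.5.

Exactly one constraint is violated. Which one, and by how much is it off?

Distance(R, H) = 20.5 — off by 3.40.

T = (0.00, 0.00) ✓; TK at -57.70° ✓; |TK| = 50.10 ✓; ∠TKR = 151.2° ✓; |KR| = 23.00 ✓; ∠(KR, RH) = 90.00° ✓; |RH| = 17.10 ✗.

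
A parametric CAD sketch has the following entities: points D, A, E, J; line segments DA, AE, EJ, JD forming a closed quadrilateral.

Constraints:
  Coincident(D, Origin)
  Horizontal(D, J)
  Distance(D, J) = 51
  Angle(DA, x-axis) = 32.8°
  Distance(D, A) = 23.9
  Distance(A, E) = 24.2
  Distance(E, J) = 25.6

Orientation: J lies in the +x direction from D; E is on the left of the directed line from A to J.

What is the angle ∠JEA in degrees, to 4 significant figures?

84.54°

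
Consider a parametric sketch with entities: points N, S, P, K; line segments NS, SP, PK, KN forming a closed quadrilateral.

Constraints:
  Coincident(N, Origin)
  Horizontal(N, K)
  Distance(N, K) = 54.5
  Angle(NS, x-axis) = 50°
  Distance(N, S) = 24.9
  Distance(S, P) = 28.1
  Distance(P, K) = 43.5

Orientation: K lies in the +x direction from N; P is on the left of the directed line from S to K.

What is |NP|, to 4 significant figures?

52.96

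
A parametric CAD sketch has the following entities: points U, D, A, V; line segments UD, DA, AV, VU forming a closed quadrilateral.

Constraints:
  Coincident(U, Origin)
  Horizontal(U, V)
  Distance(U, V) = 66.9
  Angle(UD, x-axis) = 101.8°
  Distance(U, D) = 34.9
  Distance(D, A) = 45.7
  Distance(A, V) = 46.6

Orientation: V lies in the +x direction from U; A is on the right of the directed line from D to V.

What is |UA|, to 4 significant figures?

20.49

Checks: UD at 101.8° ✓; |DA| = 45.70 ✓; |AV| = 46.60 ✓.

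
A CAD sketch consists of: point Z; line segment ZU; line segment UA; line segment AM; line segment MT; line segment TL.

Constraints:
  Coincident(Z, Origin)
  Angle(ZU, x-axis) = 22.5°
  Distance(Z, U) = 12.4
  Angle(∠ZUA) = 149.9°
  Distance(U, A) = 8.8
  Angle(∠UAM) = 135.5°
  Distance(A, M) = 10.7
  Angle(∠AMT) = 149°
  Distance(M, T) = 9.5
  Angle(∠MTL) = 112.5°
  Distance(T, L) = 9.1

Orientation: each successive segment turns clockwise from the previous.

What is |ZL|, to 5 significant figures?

27.396

Z is at the origin; ZU runs at 22.5° with length 12.4, so U = (11.456, 4.7453). ∠ZUA = 149.9° gives UA at -7.6000° from the x-axis; with |UA| = 8.8, A = (20.179, 3.5814). ∠UAM = 135.5° gives AM at -52.100° from the x-axis; with |AM| = 10.7, M = (26.752, -4.8618). ∠AMT = 149.0° gives MT at -83.100° from the x-axis; with |MT| = 9.5, T = (27.893, -14.293). ∠MTL = 112.5° gives TL at -150.60° from the x-axis; with |TL| = 9.1, L = (19.965, -18.760). Then |ZL| = |L − Z| = 27.396.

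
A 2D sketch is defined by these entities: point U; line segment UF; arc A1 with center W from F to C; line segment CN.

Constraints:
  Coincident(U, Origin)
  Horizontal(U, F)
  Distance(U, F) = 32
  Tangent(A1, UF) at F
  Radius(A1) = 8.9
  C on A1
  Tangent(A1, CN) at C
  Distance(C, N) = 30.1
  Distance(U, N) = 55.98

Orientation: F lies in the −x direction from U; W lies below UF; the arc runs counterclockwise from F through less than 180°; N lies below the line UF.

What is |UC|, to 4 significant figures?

41.92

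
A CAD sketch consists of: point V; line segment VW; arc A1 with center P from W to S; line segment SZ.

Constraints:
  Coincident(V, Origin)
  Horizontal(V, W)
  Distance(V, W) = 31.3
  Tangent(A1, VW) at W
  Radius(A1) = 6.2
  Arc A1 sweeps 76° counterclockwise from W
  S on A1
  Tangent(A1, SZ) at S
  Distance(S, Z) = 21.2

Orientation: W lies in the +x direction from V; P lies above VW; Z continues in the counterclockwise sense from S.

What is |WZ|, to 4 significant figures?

27.62

V is at the origin; V and W share the same y with |VW| = 31.3 and W on the +x side, so W = (31.30, 0.000). Since A1 is tangent to VW there, PW ⟂ VW, so P = W + (0, 6.2) = (31.30, 6.200). On A1, W sits at bearing -90° from P; a 76° counterclockwise sweep puts S at bearing -14°, so S = P + 6.2·(cos -14°, sin -14°) = (37.32, 4.700). Since A1 is tangent to SZ there, PS ⟂ SZ, so SZ runs along (−sin -14°, cos -14°); with |SZ| = 21.2, Z = (42.44, 25.27). Then |WZ| = |Z − W| = 27.62.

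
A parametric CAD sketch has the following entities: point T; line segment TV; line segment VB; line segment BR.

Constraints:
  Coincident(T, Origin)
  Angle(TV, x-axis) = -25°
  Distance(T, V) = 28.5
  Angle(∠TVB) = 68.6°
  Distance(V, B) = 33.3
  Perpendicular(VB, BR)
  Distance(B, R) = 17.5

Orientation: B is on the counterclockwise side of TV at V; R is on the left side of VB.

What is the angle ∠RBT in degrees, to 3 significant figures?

40.8°

T is at the origin; TV runs at -25.0° with length 28.5, so V = 28.5·(cos -25.0°, sin -25.0°) = (25.8, -12.0). ∠TVB = 68.6°, so VB runs at -25.0° + (180° − 68.6°) = 86.4° from the x-axis; with |VB| = 33.3, B = V + 33.3·(cos 86.4°, sin 86.4°) = (27.9, 21.2). The perpendicularity gives BR at right angles to VB; with |BR| = 17.5 on the left of VB, R = B + 17.5·(-0.998, 0.0628) = (10.5, 22.3). Then cos ∠RBT = BR·BT / (|BR||BT|), giving 40.8°.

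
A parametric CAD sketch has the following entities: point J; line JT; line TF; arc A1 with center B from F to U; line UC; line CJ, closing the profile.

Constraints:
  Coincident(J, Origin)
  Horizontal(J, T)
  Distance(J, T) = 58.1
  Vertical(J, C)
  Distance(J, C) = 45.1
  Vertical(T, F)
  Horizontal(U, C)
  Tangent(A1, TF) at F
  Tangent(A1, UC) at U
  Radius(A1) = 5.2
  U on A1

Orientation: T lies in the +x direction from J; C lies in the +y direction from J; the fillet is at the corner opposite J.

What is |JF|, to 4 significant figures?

70.48

J is at the origin; J and T share the same y with |JT| = 58.1 and T on the +x side, so T = (58.10, 0.000). J and C share the same x with |JC| = 45.1 and C on the +y side, so C = (0.000, 45.10). The virtual corner opposite J is at (58.10, 45.10). A1 meets TF tangentially, so BF is at right angles to TF and tangency of A1 to UC means the radius BU is perpendicular to UC, with radius 5.2, so the center B sits 5.2 in from both sides at B = (52.90, 39.90). That places the tangent points at F = (58.10, 39.90) on TF and U = (52.90, 45.10) on UC. Then |JF| = |F − J| = 70.48.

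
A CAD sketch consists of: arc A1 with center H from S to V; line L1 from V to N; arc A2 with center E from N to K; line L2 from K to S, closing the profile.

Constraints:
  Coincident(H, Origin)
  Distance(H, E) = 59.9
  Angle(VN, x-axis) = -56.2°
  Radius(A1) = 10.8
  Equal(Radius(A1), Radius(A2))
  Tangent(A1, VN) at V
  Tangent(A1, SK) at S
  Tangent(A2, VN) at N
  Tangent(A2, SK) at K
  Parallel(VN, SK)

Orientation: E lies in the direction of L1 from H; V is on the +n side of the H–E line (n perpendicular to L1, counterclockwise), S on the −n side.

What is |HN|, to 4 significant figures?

60.87

Tangency of A1 to both parallel lines with radius 10.8 puts V and S at H ± 10.8·n: V = (8.975, 6.008), S = (-8.975, -6.008). Equal radii place N and K the same way about E: N = E + 10.8·n = (42.30, -43.77), K = E − 10.8·n = (24.35, -55.78). Then |HN| = |N − H| = 60.87.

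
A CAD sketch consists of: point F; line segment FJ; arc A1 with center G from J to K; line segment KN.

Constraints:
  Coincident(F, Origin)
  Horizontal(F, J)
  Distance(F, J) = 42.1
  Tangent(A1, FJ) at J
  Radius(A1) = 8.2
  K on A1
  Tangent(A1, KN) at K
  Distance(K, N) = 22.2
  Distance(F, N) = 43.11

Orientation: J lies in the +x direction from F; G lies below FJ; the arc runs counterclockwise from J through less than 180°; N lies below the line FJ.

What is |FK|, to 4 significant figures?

34.73

Checks: |GK| = 8.200 ✓; ∠(GK, KN) = 90.00° ✓; |KN| = 22.20 ✓; |FN| = 43.11 ✓.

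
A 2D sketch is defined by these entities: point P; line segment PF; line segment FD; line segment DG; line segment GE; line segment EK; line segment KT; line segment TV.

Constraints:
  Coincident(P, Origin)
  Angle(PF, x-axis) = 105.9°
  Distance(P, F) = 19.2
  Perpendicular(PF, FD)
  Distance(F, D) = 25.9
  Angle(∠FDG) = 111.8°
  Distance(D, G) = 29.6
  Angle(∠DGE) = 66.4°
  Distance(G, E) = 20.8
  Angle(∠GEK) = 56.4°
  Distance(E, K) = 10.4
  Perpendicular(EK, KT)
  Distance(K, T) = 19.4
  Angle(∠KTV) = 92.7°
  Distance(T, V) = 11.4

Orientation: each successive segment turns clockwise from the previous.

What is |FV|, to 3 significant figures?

50.5

P is at the origin; PF runs at 105.9° with length 19.2, so F = (-5.26, 18.5). PF is perpendicular to FD, so FD runs at 15.9°; with |FD| = 25.9, D = (19.6, 25.6). ∠FDG = 111.8° gives DG at -52.3° from the x-axis; with |DG| = 29.6, G = (37.8, 2.14). ∠DGE = 66.4° gives GE at -166° from the x-axis; with |GE| = 20.8, E = (17.6, -2.93). ∠GEK = 56.4° gives EK at 70.5° from the x-axis; with |EK| = 10.4, K = (21.0, 6.88). The perpendicularity gives KT at right angles to EK, so KT runs at -19.5°; with |KT| = 19.4, T = (39.3, 0.401). ∠KTV = 92.7° gives TV at -107° from the x-axis; with |TV| = 11.4, V = (36.0, -10.5). Then |FV| = |V − F| = 50.5.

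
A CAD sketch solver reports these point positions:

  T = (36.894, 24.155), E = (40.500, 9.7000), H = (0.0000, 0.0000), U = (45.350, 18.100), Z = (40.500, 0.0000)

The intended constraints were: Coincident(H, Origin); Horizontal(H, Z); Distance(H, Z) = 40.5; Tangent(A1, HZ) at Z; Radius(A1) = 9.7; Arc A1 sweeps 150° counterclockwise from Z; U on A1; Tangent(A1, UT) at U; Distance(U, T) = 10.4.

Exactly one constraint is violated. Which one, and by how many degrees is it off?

Tangent(A1, UT) at U — off by 5.60°.

H = (0.00, 0.00) ✓; H.y = 0.00, Z.y = 0.00 ✓; |HZ| = 40.50 ✓; ∠(EZ, ZH) = 90.00° ✓; |EZ| = 9.700 ✓; bearing(E→U) − bearing(E→Z) = 150.0° ✓; |EU| = 9.700 ✓; ∠(EU, UT) = 95.60° ✗; |UT| = 10.40 ✓.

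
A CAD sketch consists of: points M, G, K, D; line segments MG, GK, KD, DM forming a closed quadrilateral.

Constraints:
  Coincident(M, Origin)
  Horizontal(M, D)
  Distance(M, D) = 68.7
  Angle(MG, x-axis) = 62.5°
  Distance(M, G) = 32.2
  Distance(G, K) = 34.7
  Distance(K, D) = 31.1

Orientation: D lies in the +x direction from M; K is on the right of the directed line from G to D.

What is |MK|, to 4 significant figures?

37.77

Checks: |GK| = 34.70 ✓; |KD| = 31.10 ✓.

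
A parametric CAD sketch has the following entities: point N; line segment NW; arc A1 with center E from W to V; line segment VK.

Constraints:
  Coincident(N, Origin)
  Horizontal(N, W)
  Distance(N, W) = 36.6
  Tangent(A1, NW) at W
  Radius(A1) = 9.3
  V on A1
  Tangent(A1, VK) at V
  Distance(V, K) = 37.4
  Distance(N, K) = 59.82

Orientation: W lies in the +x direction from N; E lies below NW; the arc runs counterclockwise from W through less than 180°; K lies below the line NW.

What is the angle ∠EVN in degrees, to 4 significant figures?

144.6°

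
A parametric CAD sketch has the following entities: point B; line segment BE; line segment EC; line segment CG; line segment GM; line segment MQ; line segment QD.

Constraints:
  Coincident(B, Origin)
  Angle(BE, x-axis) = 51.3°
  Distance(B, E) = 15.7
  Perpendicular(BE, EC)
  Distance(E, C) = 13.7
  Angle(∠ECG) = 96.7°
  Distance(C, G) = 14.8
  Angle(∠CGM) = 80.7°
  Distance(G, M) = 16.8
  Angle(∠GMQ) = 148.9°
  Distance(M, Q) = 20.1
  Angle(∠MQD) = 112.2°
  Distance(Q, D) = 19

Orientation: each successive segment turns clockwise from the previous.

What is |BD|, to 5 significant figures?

34.621

∠GMQ = 148.9° gives MQ at 107.60° from the x-axis; with |MQ| = 20.1, Q = (-6.0335, 21.383). ∠MQD = 112.2° gives QD at 39.800° from the x-axis; with |QD| = 19.0, D = (8.5639, 33.545). Then |BD| = |D − B| = 34.621.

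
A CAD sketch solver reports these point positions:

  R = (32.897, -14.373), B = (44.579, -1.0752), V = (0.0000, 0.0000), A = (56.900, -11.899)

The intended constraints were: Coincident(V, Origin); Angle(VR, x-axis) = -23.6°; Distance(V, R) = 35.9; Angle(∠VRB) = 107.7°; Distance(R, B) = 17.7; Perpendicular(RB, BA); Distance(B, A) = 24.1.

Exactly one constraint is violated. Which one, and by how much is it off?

Distance(B, A) = 24.1 — off by 7.70.

V = (0.00, 0.00) ✓; VR at -23.60° ✓; |VR| = 35.90 ✓; ∠VRB = 107.7° ✓; |RB| = 17.70 ✓; ∠(RB, BA) = 90.00° ✓; |BA| = 16.40 ✗.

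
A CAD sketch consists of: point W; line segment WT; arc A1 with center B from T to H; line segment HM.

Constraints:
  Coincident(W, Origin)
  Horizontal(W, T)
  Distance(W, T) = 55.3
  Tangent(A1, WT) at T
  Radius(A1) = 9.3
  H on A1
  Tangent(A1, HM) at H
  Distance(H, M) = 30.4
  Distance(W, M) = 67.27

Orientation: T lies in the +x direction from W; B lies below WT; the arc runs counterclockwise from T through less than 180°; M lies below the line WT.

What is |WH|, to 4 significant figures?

47.65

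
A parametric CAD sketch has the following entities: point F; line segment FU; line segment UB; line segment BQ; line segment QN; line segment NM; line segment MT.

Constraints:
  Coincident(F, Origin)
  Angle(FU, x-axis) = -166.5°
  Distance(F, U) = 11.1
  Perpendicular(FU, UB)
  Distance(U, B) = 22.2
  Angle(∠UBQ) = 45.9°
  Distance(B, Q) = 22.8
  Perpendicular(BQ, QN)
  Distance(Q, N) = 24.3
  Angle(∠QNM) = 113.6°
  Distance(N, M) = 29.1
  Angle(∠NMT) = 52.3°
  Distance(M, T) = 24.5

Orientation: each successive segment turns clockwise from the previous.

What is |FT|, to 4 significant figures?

21.68

F is at the origin; FU runs at -166.5° with length 11.1, so U = (-10.79, -2.591). FU ⟂ UB, so UB runs at 103.5°; with |UB| = 22.2, B = (-15.98, 19.00). ∠UBQ = 45.9° gives BQ at -30.60° from the x-axis; with |BQ| = 22.8, Q = (3.649, 7.389). BQ ⟂ QN, so QN runs at -120.6°; with |QN| = 24.3, N = (-8.721, -13.53). ∠QNM = 113.6° gives NM at 173.0° from the x-axis; with |NM| = 29.1, M = (-37.60, -9.980). ∠NMT = 52.3° gives MT at 45.30° from the x-axis; with |MT| = 24.5, T = (-20.37, 7.434). Then |FT| = |T − F| = 21.68.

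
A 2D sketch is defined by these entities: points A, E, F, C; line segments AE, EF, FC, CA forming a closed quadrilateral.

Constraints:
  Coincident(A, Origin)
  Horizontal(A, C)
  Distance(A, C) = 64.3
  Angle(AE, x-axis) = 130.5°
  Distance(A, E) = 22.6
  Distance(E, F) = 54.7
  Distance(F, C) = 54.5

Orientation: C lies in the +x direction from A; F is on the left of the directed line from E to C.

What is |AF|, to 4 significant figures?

55.20

A is at the origin; AC is horizontal with |AC| = 64.3 and C in +x, so C = (64.3, 0). AE runs at 130.5° with |AE| = 22.6, so E = (-14.68, 17.19). F is determined by |EF| = 54.7 and |FC| = 54.5 together: it lies at the intersection of circle(E, 54.7) and circle(C, 54.5). With |EC| = 80.83, the foot of the radical line on EC is 40.55 from E and the perpendicular offset is √(54.7² − 40.55²) = 36.71. Taking the left-of-EC solution: F = (32.75, 44.44).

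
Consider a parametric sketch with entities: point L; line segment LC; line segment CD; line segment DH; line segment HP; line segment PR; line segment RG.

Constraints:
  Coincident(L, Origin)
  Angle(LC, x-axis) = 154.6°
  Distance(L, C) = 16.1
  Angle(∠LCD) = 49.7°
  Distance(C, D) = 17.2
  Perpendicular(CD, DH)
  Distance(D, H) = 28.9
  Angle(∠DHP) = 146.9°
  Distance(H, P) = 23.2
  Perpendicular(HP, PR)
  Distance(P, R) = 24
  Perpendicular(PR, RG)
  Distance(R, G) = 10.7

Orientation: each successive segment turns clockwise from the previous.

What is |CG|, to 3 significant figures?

28.0

HP ⟂ PR, so PR runs at 171°; with |PR| = 24.0, R = (-14.2, -31.6). The perpendicularity gives RG at right angles to PR, so RG runs at 81.2°; with |RG| = 10.7, G = (-12.6, -21.0). Then |CG| = |G − C| = 28.0.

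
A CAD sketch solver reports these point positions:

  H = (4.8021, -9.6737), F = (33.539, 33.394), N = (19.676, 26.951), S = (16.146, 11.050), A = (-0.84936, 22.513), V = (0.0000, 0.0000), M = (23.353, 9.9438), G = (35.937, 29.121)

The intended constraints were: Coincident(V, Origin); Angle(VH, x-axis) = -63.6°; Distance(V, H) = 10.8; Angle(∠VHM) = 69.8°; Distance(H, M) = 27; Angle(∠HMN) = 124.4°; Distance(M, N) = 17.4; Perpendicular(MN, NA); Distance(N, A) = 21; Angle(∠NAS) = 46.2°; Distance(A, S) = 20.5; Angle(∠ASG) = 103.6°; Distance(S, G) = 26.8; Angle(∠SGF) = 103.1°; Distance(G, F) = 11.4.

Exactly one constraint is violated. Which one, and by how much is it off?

Distance(G, F) = 11.4 — off by 6.50.

V = (0.00, 0.00) ✓; VH at -63.60° ✓; |VH| = 10.80 ✓; ∠VHM = 69.80° ✓; |HM| = 27.00 ✓; ∠HMN = 124.4° ✓; |MN| = 17.40 ✓; ∠(MN, NA) = 90.00° ✓; |NA| = 21.00 ✓; ∠NAS = 46.20° ✓; |AS| = 20.50 ✓; ∠ASG = 103.6° ✓; |SG| = 26.80 ✓; ∠SGF = 103.1° ✓; |GF| = 4.900 ✗.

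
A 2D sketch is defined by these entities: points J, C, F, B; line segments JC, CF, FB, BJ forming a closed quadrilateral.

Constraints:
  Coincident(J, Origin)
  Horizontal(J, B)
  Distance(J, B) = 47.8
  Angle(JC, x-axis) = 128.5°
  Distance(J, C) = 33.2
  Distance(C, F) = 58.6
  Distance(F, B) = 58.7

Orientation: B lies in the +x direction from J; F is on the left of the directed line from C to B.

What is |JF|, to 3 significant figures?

63.3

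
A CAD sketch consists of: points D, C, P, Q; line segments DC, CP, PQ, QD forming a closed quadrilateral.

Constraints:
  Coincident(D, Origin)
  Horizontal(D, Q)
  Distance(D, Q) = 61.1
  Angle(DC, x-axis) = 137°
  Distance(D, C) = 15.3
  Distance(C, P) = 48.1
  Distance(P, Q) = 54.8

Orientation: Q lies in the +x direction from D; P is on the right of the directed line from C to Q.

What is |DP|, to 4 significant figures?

33.44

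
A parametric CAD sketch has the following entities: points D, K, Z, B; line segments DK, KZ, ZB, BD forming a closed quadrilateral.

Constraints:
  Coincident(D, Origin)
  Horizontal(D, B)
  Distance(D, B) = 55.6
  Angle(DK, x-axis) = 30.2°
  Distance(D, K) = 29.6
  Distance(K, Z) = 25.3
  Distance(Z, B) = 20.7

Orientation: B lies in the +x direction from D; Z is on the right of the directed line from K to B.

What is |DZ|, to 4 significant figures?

37.34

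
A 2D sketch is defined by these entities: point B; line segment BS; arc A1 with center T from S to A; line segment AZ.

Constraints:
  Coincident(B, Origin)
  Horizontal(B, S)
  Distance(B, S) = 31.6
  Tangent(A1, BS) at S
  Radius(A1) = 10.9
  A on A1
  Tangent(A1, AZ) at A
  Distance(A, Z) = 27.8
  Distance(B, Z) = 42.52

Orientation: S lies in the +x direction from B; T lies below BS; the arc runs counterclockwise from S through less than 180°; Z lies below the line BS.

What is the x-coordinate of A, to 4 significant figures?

20.72

Checks: ∠(TS, SB) = 90.00° ✓; |TS| = 10.90 ✓; |TA| = 10.90 ✓; ∠(TA, AZ) = 90.00° ✓; |AZ| = 27.80 ✓; |BZ| = 42.52 ✓.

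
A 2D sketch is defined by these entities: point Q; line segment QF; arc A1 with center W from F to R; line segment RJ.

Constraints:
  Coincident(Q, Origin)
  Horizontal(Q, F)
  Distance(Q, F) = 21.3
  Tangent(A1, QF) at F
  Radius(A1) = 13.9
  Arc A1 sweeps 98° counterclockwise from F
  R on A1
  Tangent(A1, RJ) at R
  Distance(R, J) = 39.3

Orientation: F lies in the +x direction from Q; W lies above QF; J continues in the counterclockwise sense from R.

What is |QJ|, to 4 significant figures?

62.24

Q is at the origin; QF is horizontal with |QF| = 21.3 and F on the +x side, so F = (21.30, 0.000). Tangency of A1 to QF means the radius WF is perpendicular to QF, so W = F + (0, 13.9) = (21.30, 13.90). On A1, F sits at bearing -90° from W; a 98° counterclockwise sweep puts R at bearing 8°, so R = W + 13.9·(cos 8°, sin 8°) = (35.06, 15.83). The tangent condition forces WR to be normal to RJ, so RJ runs along (−sin 8°, cos 8°); with |RJ| = 39.3, J = (29.60, 54.75). Then |QJ| = |J − Q| = 62.24.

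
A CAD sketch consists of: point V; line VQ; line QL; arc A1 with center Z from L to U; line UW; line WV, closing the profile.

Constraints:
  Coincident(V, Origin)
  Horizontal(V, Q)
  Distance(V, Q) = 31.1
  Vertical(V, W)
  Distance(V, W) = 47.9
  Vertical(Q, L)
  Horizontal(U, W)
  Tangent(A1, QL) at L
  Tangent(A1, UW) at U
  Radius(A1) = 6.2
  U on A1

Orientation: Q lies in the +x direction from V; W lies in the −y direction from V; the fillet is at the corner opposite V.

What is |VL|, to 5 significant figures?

52.020

V is at the origin; VQ is horizontal with |VQ| = 31.1 and Q on the +x side, so Q = (31.100, 0.0000). V and W share the same x with |VW| = 47.9 and W on the −y side, so W = (0.0000, -47.900). The virtual corner opposite V is at (31.100, -47.900). Tangency of A1 to QL means the radius ZL is perpendicular to QL and the tangent condition forces ZU to be normal to UW, with radius 6.2, so the center Z sits 6.2 in from both sides at Z = (24.900, -41.700). That places the tangent points at L = (31.100, -41.700) on QL and U = (24.900, -47.900) on UW. Then |VL| = |L − V| = 52.020.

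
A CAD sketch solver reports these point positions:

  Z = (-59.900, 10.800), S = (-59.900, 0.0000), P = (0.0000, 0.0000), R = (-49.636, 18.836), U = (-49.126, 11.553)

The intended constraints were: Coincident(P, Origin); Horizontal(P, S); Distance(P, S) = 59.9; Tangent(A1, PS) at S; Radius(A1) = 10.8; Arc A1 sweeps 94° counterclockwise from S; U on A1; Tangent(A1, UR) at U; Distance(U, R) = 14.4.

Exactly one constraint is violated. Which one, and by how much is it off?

Distance(U, R) = 14.4 — off by 7.10.

P = (0.00, 0.00) ✓; P.y = 0.00, S.y = 0.00 ✓; |PS| = 59.90 ✓; ∠(ZS, SP) = 90.00° ✓; |ZS| = 10.80 ✓; bearing(Z→U) − bearing(Z→S) = 94.00° ✓; |ZU| = 10.80 ✓; ∠(ZU, UR) = 89.99° ✓; |UR| = 7.301 ✗.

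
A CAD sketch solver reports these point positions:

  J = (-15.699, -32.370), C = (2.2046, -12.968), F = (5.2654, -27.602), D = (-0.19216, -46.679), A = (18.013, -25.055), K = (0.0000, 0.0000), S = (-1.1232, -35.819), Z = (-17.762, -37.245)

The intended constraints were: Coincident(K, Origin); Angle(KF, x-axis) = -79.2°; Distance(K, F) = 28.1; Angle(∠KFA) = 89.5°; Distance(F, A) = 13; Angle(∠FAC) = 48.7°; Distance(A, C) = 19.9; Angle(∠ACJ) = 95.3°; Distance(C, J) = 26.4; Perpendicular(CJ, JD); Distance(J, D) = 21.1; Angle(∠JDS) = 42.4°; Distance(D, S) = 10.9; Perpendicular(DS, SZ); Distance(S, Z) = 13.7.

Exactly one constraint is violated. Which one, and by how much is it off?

Distance(S, Z) = 13.7 — off by 3.00.

K = (0.00, 0.00) ✓; KF at -79.20° ✓; |KF| = 28.10 ✓; ∠KFA = 89.50° ✓; |FA| = 13.00 ✓; ∠FAC = 48.70° ✓; |AC| = 19.90 ✓; ∠ACJ = 95.30° ✓; |CJ| = 26.40 ✓; ∠(CJ, JD) = 90.00° ✓; |JD| = 21.10 ✓; ∠JDS = 42.40° ✓; |DS| = 10.90 ✓; ∠(DS, SZ) = 90.00° ✓; |SZ| = 16.70 ✗.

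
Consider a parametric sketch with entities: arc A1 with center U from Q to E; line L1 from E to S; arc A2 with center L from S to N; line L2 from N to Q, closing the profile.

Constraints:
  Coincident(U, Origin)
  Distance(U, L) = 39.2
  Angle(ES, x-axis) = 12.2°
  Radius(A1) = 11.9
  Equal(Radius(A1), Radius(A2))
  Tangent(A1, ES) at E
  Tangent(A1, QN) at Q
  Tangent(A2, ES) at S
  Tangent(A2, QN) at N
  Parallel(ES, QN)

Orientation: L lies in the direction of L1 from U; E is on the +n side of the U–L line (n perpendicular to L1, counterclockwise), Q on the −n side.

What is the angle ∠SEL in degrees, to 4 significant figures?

16.89°

The slot axis is L1's direction at 12.2°, so u = (cos 12.2°, sin 12.2°) = (0.9774, 0.2113) and n = (−sin 12.2°, cos 12.2°) = (-0.2113, 0.9774). U is at the origin and L lies 39.2 along u from U, so L = 39.2·u = (38.31, 8.284). Tangency of A1 to both parallel lines with radius 11.9 puts E and Q at U ± 11.9·n: E = (-2.515, 11.63), Q = (2.515, -11.63). Equal radii place S and N the same way about L: S = L + 11.9·n = (35.80, 19.92), N = L − 11.9·n = (40.83, -3.347). Then cos ∠SEL = ES·EL / (|ES||EL|), giving 16.89°.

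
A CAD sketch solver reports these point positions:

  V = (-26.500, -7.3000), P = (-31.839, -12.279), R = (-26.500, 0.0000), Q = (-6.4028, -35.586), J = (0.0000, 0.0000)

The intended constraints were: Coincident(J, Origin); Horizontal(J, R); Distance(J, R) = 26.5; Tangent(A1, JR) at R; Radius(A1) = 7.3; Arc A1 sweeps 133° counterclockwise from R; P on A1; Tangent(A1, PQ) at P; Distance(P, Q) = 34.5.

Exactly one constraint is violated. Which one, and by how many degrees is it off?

Tangent(A1, PQ) at P — off by 4.50°.

J = (0.00, 0.00) ✓; J.y = 0.00, R.y = 0.00 ✓; |JR| = 26.50 ✓; ∠(VR, RJ) = 90.00° ✓; |VR| = 7.300 ✓; bearing(V→P) − bearing(V→R) = 133.0° ✓; |VP| = 7.300 ✓; ∠(VP, PQ) = 85.50° ✗; |PQ| = 34.50 ✓.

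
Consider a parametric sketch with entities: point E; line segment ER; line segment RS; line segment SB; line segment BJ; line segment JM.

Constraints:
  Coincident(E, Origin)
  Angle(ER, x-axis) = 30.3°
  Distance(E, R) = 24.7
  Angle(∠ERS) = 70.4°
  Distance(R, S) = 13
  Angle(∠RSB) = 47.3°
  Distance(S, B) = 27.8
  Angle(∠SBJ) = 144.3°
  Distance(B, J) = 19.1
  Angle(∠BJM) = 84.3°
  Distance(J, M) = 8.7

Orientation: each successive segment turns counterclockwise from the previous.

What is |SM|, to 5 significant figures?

41.507

E is at the origin; ER runs at 30.3° with length 24.7, so R = (21.326, 12.462). ∠ERS = 70.4° gives RS at 139.90° from the x-axis; with |RS| = 13.0, S = (11.382, 20.835). ∠RSB = 47.3° gives SB at -87.400° from the x-axis; with |SB| = 27.8, B = (12.643, -6.9359). ∠SBJ = 144.3° gives BJ at -51.700° from the x-axis; with |BJ| = 19.1, J = (24.481, -21.925). ∠BJM = 84.3° gives JM at 44.000° from the x-axis; with |JM| = 8.7, M = (30.739, -15.882). Then |SM| = |M − S| = 41.507.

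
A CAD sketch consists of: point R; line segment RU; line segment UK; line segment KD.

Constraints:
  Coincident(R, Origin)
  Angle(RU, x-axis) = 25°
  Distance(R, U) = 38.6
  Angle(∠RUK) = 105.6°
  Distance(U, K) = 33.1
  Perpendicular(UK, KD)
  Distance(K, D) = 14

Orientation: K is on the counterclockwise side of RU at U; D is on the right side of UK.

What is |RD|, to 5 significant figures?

67.155

∠RUK = 105.6°, so UK runs at 25.0° + (180° − 105.6°) = 99.400° from the x-axis; with |UK| = 33.1, K = U + 33.1·(cos 99.400°, sin 99.400°) = (29.577, 48.969). UK ⟂ KD; with |KD| = 14.0 on the right of UK, D = K + 14.0·(0.98657, 0.16333) = (43.389, 51.255). Then |RD| = |D − R| = 67.155.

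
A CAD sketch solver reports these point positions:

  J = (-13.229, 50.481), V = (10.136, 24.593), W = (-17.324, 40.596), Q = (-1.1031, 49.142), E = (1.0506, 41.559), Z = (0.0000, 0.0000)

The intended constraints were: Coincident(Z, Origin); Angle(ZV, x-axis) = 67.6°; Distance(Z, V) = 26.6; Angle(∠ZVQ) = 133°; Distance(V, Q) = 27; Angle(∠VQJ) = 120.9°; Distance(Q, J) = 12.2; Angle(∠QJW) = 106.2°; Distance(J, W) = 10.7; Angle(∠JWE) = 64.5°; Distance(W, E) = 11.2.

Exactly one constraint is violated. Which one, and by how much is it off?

Distance(W, E) = 11.2 — off by 7.20.

Z = (0.00, 0.00) ✓; ZV at 67.60° ✓; |ZV| = 26.60 ✓; ∠ZVQ = 133.0° ✓; |VQ| = 27.00 ✓; ∠VQJ = 120.9° ✓; |QJ| = 12.20 ✓; ∠QJW = 106.2° ✓; |JW| = 10.70 ✓; ∠JWE = 64.50° ✓; |WE| = 18.40 ✗.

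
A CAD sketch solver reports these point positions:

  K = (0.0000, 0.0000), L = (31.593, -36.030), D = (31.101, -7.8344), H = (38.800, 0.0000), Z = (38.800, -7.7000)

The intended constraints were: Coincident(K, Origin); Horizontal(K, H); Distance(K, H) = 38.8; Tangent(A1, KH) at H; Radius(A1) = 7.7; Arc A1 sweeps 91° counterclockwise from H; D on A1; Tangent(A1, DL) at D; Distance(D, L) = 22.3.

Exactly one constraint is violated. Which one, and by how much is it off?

Distance(D, L) = 22.3 — off by 5.90.

K = (0.00, 0.00) ✓; K.y = 0.00, H.y = 0.00 ✓; |KH| = 38.80 ✓; ∠(ZH, HK) = 90.00° ✓; |ZH| = 7.700 ✓; bearing(Z→D) − bearing(Z→H) = 91.00° ✓; |ZD| = 7.700 ✓; ∠(ZD, DL) = 90.00° ✓; |DL| = 28.20 ✗.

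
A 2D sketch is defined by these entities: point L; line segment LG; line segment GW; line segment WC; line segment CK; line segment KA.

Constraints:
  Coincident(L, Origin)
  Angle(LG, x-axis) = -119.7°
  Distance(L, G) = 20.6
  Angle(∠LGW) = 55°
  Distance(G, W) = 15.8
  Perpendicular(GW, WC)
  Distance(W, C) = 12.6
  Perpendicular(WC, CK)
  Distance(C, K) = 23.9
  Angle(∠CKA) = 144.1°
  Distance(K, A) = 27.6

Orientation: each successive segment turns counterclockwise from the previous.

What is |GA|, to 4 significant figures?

30.67

L is at the origin; LG runs at -119.7° with length 20.6, so G = (-10.21, -17.89). ∠LGW = 55.0° gives GW at 5.300° from the x-axis; with |GW| = 15.8, W = (5.526, -16.43). GW ⟂ WC, so WC runs at 95.30°; with |WC| = 12.6, C = (4.362, -3.888). The perpendicularity gives CK at right angles to WC, so CK runs at -174.7°; with |CK| = 23.9, K = (-19.44, -6.096). ∠CKA = 144.1° gives KA at -138.8° from the x-axis; with |KA| = 27.6, A = (-40.20, -24.28). Then |GA| = |A − G| = 30.67.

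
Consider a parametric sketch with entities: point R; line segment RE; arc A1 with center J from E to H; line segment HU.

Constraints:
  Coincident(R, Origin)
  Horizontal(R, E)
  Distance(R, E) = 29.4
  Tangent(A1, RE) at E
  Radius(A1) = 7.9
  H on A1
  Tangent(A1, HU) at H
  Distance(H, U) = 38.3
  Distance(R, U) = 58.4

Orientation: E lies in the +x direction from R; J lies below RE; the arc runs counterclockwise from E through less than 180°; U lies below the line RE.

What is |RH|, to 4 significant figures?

24.42

Checks: R.y = 0.00, E.y = 0.00 ✓; |JH| = 7.900 ✓; ∠(JH, HU) = 90.00° ✓; |HU| = 38.30 ✓; |RU| = 58.40 ✓.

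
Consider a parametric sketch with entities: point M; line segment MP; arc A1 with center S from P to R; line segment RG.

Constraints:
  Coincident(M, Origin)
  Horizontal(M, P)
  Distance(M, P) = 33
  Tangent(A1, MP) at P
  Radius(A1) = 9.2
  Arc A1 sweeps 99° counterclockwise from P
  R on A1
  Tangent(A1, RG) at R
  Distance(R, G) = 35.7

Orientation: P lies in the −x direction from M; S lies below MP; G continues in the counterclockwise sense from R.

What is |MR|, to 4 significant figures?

43.41

Tangency of A1 to MP means the radius SP is perpendicular to MP, so S = P + (0, -9.2) = (-33.00, -9.200). On A1, P sits at bearing 90° from S; a 99° counterclockwise sweep puts R at bearing 189°, so R = S + 9.2·(cos 189°, sin 189°) = (-42.09, -10.64). Then |MR| = |R − M| = 43.41.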